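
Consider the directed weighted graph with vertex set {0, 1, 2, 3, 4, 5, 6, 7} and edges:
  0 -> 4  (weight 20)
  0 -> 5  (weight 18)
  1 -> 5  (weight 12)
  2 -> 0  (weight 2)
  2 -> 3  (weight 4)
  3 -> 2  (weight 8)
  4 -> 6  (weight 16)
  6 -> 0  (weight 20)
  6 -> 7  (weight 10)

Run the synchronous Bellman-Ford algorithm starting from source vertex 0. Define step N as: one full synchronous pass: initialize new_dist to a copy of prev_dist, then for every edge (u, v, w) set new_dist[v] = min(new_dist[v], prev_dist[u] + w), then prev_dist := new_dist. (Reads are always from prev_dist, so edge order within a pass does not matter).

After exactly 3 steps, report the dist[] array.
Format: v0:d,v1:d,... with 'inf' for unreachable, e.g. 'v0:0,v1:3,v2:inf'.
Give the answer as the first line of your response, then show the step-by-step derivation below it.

v0:0,v1:inf,v2:inf,v3:inf,v4:20,v5:18,v6:36,v7:46

step 1: dist = v0:0,v1:inf,v2:inf,v3:inf,v4:20,v5:18,v6:inf,v7:inf
step 2: dist = v0:0,v1:inf,v2:inf,v3:inf,v4:20,v5:18,v6:36,v7:inf
step 3: dist = v0:0,v1:inf,v2:inf,v3:inf,v4:20,v5:18,v6:36,v7:46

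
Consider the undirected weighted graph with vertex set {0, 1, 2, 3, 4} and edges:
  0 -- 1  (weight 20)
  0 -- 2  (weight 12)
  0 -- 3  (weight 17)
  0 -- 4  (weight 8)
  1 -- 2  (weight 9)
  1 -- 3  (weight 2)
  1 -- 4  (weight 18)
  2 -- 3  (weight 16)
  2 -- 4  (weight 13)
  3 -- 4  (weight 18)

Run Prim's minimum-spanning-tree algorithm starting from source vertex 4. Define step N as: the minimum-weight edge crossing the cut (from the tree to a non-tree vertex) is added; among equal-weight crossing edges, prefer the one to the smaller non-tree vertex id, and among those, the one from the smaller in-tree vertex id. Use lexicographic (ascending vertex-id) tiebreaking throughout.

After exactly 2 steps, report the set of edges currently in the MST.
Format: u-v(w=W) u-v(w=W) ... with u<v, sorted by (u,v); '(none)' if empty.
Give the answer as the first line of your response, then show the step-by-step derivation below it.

0-2(w=12) 0-4(w=8)

step 1: add edge 0-4 (w=8); MST = {0-4(w=8)}
step 2: add edge 0-2 (w=12); MST = {0-2(w=12) 0-4(w=8)}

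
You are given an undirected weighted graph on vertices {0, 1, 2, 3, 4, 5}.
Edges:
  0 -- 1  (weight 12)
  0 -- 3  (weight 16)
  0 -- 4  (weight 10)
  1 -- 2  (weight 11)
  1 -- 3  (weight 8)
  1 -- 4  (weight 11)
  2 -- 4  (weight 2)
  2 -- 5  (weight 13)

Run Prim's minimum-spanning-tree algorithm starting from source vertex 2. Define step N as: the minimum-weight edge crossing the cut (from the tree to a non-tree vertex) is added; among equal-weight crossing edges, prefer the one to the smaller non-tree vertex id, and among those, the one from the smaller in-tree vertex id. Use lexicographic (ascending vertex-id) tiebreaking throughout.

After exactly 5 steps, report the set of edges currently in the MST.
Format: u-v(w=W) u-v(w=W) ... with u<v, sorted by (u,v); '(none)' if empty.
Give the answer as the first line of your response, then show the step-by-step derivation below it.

0-4(w=10) 1-2(w=11) 1-3(w=8) 2-4(w=2) 2-5(w=13)

step 1: add edge 2-4 (w=2); MST = {2-4(w=2)}
step 2: add edge 0-4 (w=10); MST = {0-4(w=10) 2-4(w=2)}
step 3: add edge 1-2 (w=11); MST = {0-4(w=10) 1-2(w=11) 2-4(w=2)}
step 4: add edge 1-3 (w=8); MST = {0-4(w=10) 1-2(w=11) 1-3(w=8) 2-4(w=2)}
step 5: add edge 2-5 (w=13); MST = {0-4(w=10) 1-2(w=11) 1-3(w=8) 2-4(w=2) 2-5(w=13)}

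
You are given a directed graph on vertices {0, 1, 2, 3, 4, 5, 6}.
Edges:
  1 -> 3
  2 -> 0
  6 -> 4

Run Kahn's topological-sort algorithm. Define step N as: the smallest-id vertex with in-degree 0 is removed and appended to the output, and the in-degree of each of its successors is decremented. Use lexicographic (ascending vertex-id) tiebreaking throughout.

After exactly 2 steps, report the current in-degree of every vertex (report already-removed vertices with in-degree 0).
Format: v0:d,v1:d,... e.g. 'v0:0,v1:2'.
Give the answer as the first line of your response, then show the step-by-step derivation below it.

v0:0,v1:0,v2:0,v3:0,v4:1,v5:0,v6:0

step 1: output 1; order=[1]; indeg=(1,0,0,0,1,0,0)
step 2: output 2; order=[1,2]; indeg=(0,0,0,0,1,0,0)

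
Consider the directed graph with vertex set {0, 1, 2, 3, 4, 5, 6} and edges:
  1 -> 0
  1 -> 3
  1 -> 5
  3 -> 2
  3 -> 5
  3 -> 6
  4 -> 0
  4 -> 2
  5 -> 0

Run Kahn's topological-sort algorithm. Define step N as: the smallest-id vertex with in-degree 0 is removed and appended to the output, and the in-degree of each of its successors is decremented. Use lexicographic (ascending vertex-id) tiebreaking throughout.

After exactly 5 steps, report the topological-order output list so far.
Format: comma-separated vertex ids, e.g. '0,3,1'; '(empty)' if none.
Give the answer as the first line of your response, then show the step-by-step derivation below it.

1,3,4,2,5

step 1: output 1; order=[1]; indeg=(2,0,2,0,0,1,1)
step 2: output 3; order=[1,3]; indeg=(2,0,1,0,0,0,0)
step 3: output 4; order=[1,3,4]; indeg=(1,0,0,0,0,0,0)
step 4: output 2; order=[1,3,4,2]; indeg=(1,0,0,0,0,0,0)
step 5: output 5; order=[1,3,4,2,5]; indeg=(0,0,0,0,0,0,0)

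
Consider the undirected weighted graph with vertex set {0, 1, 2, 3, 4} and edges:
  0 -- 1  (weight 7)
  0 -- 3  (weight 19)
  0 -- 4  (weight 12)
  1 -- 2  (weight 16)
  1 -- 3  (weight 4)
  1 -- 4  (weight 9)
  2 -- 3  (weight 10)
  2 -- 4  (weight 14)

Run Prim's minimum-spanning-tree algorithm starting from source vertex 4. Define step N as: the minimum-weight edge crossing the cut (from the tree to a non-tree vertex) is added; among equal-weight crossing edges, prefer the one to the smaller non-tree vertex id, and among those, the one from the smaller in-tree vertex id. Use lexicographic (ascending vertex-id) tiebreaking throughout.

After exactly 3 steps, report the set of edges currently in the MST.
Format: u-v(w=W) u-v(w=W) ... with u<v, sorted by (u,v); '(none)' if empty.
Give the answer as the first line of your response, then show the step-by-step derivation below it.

0-1(w=7) 1-3(w=4) 1-4(w=9)

step 1: add edge 1-4 (w=9); MST = {1-4(w=9)}
step 2: add edge 1-3 (w=4); MST = {1-3(w=4) 1-4(w=9)}
step 3: add edge 0-1 (w=7); MST = {0-1(w=7) 1-3(w=4) 1-4(w=9)}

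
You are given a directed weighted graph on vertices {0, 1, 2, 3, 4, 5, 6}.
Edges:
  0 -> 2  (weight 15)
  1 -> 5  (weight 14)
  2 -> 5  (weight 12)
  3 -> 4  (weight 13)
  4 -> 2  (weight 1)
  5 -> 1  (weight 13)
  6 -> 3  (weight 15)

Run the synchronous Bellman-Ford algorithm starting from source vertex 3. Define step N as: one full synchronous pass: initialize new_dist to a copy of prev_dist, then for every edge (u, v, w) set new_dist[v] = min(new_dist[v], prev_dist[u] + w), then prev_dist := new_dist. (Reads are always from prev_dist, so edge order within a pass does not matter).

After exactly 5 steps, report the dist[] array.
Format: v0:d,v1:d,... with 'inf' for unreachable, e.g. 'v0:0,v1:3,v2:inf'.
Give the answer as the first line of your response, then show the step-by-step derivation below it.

v0:inf,v1:39,v2:14,v3:0,v4:13,v5:26,v6:inf

step 1: dist = v0:inf,v1:inf,v2:inf,v3:0,v4:13,v5:inf,v6:inf
step 2: dist = v0:inf,v1:inf,v2:14,v3:0,v4:13,v5:inf,v6:inf
step 3: dist = v0:inf,v1:inf,v2:14,v3:0,v4:13,v5:26,v6:inf
step 4: dist = v0:inf,v1:39,v2:14,v3:0,v4:13,v5:26,v6:inf
step 5: dist = v0:inf,v1:39,v2:14,v3:0,v4:13,v5:26,v6:inf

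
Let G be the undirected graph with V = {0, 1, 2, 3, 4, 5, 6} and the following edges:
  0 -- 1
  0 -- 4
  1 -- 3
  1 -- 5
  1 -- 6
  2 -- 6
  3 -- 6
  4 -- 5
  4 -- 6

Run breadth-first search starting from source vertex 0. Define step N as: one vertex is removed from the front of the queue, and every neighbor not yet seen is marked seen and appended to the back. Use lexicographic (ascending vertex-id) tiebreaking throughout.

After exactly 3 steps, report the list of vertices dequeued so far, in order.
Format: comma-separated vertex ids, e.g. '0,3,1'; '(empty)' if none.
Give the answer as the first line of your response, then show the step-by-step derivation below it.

0,1,4

step 1: dequeue 0; queue=[1,4]; order=0
step 2: dequeue 1; queue=[4,3,5,6]; order=0,1
step 3: dequeue 4; queue=[3,5,6]; order=0,1,4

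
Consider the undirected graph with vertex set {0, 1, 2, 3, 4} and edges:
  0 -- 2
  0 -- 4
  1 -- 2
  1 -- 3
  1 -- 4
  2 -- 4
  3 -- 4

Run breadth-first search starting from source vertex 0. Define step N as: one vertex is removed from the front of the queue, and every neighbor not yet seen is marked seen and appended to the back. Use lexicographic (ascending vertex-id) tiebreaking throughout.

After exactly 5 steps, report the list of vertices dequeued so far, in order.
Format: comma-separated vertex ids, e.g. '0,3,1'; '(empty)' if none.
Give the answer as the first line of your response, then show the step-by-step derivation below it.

0,2,4,1,3

step 1: dequeue 0; queue=[2,4]; order=0
step 2: dequeue 2; queue=[4,1]; order=0,2
step 3: dequeue 4; queue=[1,3]; order=0,2,4
step 4: dequeue 1; queue=[3]; order=0,2,4,1
step 5: dequeue 3; queue=[(empty)]; order=0,2,4,1,3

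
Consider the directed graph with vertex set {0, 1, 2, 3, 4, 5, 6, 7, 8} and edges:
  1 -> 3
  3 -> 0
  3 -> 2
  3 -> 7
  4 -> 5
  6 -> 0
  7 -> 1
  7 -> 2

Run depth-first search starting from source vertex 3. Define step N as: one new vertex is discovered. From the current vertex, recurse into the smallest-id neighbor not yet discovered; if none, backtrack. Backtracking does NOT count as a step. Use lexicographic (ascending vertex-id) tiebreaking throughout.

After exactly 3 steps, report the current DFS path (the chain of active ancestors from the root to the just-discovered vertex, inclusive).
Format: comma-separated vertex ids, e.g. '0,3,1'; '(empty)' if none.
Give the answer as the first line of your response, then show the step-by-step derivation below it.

3,2

step 1: discover 3; path=3; order=3
step 2: discover 0; path=3>0; order=3,0
step 3: discover 2; path=3>2; order=3,0,2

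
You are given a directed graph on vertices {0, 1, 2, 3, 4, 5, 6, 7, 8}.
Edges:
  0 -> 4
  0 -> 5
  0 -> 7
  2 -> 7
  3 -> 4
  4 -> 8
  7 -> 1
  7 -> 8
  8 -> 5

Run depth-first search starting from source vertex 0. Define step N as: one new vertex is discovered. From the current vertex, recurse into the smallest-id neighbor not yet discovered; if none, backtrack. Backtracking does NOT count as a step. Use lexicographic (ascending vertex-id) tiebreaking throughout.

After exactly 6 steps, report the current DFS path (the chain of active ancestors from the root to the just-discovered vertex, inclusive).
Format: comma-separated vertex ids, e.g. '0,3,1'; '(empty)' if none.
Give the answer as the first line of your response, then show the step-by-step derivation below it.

0,7,1

step 1: discover 0; path=0; order=0
step 2: discover 4; path=0>4; order=0,4
step 3: discover 8; path=0>4>8; order=0,4,8
step 4: discover 5; path=0>4>8>5; order=0,4,8,5
step 5: discover 7; path=0>7; order=0,4,8,5,7
step 6: discover 1; path=0>7>1; order=0,4,8,5,7,1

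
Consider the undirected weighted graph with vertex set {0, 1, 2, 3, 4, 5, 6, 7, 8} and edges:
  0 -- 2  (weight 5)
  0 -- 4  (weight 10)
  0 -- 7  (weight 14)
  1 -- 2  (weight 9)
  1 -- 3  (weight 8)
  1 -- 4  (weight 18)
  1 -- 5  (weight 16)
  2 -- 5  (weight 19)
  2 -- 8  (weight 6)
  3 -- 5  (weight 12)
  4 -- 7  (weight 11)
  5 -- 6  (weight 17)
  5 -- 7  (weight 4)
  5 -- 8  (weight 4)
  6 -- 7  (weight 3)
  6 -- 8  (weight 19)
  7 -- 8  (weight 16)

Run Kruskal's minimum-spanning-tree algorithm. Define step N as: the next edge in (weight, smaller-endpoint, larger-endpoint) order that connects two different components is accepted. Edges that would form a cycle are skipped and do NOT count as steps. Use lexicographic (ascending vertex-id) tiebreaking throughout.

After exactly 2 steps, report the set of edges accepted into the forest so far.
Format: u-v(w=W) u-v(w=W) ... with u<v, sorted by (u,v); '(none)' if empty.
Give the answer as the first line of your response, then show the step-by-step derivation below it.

5-7(w=4) 6-7(w=3)

step 1: add edge 6-7 (w=3); MST = {6-7(w=3)}
step 2: add edge 5-7 (w=4); MST = {5-7(w=4) 6-7(w=3)}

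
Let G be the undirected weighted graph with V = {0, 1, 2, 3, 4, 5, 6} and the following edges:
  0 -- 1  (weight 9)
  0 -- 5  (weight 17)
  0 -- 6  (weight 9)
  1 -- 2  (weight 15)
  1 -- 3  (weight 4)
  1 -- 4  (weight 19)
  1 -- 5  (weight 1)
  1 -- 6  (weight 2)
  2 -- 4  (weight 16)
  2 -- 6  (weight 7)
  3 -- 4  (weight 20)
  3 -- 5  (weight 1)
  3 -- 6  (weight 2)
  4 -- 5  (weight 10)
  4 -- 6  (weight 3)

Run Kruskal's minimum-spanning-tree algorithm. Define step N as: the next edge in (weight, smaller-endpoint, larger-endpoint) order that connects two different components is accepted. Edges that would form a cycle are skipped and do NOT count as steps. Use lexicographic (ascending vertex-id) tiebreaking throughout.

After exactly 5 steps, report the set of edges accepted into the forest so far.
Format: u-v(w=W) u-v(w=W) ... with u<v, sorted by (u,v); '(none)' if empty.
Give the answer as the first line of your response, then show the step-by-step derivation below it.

1-5(w=1) 1-6(w=2) 2-6(w=7) 3-5(w=1) 4-6(w=3)

step 1: add edge 1-5 (w=1); MST = {1-5(w=1)}
step 2: add edge 3-5 (w=1); MST = {1-5(w=1) 3-5(w=1)}
step 3: add edge 1-6 (w=2); MST = {1-5(w=1) 1-6(w=2) 3-5(w=1)}
step 4: add edge 4-6 (w=3); MST = {1-5(w=1) 1-6(w=2) 3-5(w=1) 4-6(w=3)}
step 5: add edge 2-6 (w=7); MST = {1-5(w=1) 1-6(w=2) 2-6(w=7) 3-5(w=1) 4-6(w=3)}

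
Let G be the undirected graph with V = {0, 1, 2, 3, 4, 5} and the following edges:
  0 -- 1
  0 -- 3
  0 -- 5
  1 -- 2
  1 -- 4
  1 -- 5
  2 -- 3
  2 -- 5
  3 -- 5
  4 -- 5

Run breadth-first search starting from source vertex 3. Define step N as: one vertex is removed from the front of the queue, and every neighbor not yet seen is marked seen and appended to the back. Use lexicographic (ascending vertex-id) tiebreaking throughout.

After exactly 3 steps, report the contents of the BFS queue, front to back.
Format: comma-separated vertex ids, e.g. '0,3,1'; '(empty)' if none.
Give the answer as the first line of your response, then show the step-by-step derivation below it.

5,1

step 1: dequeue 3; queue=[0,2,5]; order=3
step 2: dequeue 0; queue=[2,5,1]; order=3,0
step 3: dequeue 2; queue=[5,1]; order=3,0,2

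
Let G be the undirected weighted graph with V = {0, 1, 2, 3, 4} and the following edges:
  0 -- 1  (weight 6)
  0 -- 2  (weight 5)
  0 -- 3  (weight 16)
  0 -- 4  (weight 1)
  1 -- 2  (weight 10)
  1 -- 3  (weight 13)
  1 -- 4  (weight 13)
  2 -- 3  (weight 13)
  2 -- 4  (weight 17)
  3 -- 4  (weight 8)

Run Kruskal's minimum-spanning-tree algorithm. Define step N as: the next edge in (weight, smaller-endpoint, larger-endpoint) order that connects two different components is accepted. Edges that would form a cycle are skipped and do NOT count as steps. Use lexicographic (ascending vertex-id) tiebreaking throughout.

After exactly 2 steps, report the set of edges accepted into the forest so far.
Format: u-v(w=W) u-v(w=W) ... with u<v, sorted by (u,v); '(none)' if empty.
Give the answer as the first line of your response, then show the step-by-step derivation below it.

0-2(w=5) 0-4(w=1)

step 1: add edge 0-4 (w=1); MST = {0-4(w=1)}
step 2: add edge 0-2 (w=5); MST = {0-2(w=5) 0-4(w=1)}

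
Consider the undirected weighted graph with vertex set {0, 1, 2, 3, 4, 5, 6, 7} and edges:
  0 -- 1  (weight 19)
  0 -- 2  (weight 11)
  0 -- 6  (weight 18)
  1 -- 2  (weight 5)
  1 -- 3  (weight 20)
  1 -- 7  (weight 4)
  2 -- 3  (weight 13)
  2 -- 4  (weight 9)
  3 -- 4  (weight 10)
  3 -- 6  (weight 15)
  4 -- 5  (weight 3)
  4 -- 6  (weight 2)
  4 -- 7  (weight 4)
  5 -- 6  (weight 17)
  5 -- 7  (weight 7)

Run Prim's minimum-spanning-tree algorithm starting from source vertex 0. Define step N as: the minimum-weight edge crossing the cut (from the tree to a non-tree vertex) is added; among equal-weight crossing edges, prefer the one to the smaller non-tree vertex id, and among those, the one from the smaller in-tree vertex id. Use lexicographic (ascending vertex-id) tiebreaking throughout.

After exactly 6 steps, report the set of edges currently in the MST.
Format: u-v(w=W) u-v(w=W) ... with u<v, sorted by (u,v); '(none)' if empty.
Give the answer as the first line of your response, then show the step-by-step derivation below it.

0-2(w=11) 1-2(w=5) 1-7(w=4) 4-5(w=3) 4-6(w=2) 4-7(w=4)

step 1: add edge 0-2 (w=11); MST = {0-2(w=11)}
step 2: add edge 1-2 (w=5); MST = {0-2(w=11) 1-2(w=5)}
step 3: add edge 1-7 (w=4); MST = {0-2(w=11) 1-2(w=5) 1-7(w=4)}
step 4: add edge 4-7 (w=4); MST = {0-2(w=11) 1-2(w=5) 1-7(w=4) 4-7(w=4)}
step 5: add edge 4-6 (w=2); MST = {0-2(w=11) 1-2(w=5) 1-7(w=4) 4-6(w=2) 4-7(w=4)}
step 6: add edge 4-5 (w=3); MST = {0-2(w=11) 1-2(w=5) 1-7(w=4) 4-5(w=3) 4-6(w=2) 4-7(w=4)}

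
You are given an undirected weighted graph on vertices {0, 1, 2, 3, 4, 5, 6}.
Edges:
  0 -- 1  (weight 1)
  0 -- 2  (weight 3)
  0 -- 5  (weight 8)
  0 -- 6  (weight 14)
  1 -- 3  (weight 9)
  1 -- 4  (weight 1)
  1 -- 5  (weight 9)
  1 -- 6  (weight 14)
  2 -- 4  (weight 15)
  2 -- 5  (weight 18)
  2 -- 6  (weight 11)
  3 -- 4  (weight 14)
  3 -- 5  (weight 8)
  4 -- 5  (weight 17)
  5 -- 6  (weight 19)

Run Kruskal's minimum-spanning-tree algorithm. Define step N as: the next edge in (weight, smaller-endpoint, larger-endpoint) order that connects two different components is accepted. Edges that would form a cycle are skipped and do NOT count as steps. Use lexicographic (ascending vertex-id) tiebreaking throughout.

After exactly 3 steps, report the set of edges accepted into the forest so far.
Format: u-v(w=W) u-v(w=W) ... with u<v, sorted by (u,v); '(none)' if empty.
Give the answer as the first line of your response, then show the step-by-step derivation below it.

0-1(w=1) 0-2(w=3) 1-4(w=1)

step 1: add edge 0-1 (w=1); MST = {0-1(w=1)}
step 2: add edge 1-4 (w=1); MST = {0-1(w=1) 1-4(w=1)}
step 3: add edge 0-2 (w=3); MST = {0-1(w=1) 0-2(w=3) 1-4(w=1)}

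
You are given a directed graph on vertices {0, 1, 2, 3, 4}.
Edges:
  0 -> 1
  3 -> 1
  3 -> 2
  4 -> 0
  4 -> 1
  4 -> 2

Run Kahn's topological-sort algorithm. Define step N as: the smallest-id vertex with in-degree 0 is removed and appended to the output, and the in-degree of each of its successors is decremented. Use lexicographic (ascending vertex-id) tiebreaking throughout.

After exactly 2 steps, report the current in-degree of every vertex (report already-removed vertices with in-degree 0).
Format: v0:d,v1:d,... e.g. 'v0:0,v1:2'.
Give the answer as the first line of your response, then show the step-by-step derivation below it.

v0:0,v1:1,v2:0,v3:0,v4:0

step 1: output 3; order=[3]; indeg=(1,2,1,0,0)
step 2: output 4; order=[3,4]; indeg=(0,1,0,0,0)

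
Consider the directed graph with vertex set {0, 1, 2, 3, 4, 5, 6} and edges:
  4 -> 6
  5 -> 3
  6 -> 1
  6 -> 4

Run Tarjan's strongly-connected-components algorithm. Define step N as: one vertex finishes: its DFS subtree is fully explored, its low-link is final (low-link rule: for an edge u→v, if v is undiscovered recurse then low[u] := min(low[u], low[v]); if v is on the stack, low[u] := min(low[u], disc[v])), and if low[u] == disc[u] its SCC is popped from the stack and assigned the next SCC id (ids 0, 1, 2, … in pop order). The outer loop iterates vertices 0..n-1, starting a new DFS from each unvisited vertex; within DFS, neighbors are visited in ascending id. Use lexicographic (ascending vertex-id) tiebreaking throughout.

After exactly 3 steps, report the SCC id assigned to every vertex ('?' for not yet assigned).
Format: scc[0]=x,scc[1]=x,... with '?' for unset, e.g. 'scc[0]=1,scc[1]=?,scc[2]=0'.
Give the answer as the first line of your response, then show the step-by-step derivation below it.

scc[0]=0,scc[1]=1,scc[2]=2,scc[3]=?,scc[4]=?,scc[5]=?,scc[6]=?

step 1: low=(low[0]=0,low[1]=?,low[2]=?,low[3]=?,low[4]=?,low[5]=?,low[6]=?); scc=(scc[0]=0,scc[1]=?,scc[2]=?,scc[3]=?,scc[4]=?,scc[5]=?,scc[6]=?)
step 2: low=(low[0]=0,low[1]=1,low[2]=?,low[3]=?,low[4]=?,low[5]=?,low[6]=?); scc=(scc[0]=0,scc[1]=1,scc[2]=?,scc[3]=?,scc[4]=?,scc[5]=?,scc[6]=?)
step 3: low=(low[0]=0,low[1]=1,low[2]=2,low[3]=?,low[4]=?,low[5]=?,low[6]=?); scc=(scc[0]=0,scc[1]=1,scc[2]=2,scc[3]=?,scc[4]=?,scc[5]=?,scc[6]=?)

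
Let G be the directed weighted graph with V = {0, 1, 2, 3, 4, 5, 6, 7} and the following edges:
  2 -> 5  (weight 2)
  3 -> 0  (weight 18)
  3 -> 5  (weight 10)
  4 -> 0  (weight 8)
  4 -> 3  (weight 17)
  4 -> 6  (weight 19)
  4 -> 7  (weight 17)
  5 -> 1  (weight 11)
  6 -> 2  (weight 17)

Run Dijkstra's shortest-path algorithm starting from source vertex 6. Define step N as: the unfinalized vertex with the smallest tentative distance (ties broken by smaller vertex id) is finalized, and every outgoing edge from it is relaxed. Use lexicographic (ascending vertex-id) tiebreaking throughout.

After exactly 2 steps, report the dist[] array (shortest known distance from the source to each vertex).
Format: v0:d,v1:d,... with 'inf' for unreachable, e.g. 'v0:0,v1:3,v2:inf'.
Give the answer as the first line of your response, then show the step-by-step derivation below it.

v0:inf,v1:inf,v2:17,v3:inf,v4:inf,v5:19,v6:0,v7:inf

step 1: dist = v0:inf,v1:inf,v2:17,v3:inf,v4:inf,v5:inf,v6:0,v7:inf
step 2: dist = v0:inf,v1:inf,v2:17,v3:inf,v4:inf,v5:19,v6:0,v7:inf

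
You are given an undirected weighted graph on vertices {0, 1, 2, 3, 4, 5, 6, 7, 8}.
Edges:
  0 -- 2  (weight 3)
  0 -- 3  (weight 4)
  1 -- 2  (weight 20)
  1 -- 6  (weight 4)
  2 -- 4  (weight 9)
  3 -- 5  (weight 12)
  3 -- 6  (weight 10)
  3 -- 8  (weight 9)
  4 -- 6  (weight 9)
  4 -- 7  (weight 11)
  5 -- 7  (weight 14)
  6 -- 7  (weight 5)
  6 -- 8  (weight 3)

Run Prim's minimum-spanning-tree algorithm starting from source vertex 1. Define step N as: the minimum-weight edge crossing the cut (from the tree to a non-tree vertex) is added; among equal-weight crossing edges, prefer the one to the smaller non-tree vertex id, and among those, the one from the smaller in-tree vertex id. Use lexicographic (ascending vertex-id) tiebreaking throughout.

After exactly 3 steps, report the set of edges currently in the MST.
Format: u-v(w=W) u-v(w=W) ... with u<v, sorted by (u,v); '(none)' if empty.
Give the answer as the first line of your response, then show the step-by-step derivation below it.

1-6(w=4) 6-7(w=5) 6-8(w=3)

step 1: add edge 1-6 (w=4); MST = {1-6(w=4)}
step 2: add edge 6-8 (w=3); MST = {1-6(w=4) 6-8(w=3)}
step 3: add edge 6-7 (w=5); MST = {1-6(w=4) 6-7(w=5) 6-8(w=3)}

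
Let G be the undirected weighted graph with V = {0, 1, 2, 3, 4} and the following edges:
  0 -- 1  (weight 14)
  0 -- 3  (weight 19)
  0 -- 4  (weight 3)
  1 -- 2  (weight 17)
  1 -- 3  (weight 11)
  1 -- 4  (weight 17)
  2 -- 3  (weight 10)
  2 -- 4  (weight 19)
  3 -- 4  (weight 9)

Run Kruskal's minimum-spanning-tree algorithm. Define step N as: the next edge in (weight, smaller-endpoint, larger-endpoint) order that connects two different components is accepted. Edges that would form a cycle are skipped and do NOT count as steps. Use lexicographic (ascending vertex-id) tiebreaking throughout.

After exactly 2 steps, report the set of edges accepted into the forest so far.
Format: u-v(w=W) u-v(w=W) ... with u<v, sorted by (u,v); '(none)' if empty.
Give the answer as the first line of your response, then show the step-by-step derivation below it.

0-4(w=3) 3-4(w=9)

step 1: add edge 0-4 (w=3); MST = {0-4(w=3)}
step 2: add edge 3-4 (w=9); MST = {0-4(w=3) 3-4(w=9)}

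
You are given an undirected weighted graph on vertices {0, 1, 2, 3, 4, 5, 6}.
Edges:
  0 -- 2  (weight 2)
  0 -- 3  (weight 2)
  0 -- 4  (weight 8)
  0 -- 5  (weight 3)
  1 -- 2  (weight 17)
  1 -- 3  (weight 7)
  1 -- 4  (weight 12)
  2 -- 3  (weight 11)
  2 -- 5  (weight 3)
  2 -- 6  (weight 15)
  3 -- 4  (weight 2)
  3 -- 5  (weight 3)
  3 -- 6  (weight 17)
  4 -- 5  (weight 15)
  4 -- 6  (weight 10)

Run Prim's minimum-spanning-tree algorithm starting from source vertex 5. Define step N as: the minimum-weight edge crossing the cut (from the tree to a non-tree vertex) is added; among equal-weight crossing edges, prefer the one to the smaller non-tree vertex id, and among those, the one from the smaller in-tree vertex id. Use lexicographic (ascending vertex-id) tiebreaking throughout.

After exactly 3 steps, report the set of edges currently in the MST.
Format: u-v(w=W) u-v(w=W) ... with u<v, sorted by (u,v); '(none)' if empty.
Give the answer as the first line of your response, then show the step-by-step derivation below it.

0-2(w=2) 0-3(w=2) 0-5(w=3)

step 1: add edge 0-5 (w=3); MST = {0-5(w=3)}
step 2: add edge 0-2 (w=2); MST = {0-2(w=2) 0-5(w=3)}
step 3: add edge 0-3 (w=2); MST = {0-2(w=2) 0-3(w=2) 0-5(w=3)}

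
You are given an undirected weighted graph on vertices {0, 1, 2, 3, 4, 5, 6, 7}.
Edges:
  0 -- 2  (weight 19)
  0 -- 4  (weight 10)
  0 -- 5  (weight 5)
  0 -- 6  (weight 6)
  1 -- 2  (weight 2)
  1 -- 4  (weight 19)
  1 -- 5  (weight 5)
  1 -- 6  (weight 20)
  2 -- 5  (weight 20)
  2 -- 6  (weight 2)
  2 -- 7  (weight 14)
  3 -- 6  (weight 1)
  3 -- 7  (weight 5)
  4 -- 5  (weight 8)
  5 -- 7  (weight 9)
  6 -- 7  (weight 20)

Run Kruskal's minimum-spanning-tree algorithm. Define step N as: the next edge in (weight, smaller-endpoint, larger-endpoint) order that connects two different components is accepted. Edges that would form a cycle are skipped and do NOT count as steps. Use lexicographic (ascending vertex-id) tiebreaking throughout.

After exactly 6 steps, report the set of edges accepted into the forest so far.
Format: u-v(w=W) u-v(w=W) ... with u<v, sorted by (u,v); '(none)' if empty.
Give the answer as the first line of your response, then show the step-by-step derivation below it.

0-5(w=5) 1-2(w=2) 1-5(w=5) 2-6(w=2) 3-6(w=1) 3-7(w=5)

step 1: add edge 3-6 (w=1); MST = {3-6(w=1)}
step 2: add edge 1-2 (w=2); MST = {1-2(w=2) 3-6(w=1)}
step 3: add edge 2-6 (w=2); MST = {1-2(w=2) 2-6(w=2) 3-6(w=1)}
step 4: add edge 0-5 (w=5); MST = {0-5(w=5) 1-2(w=2) 2-6(w=2) 3-6(w=1)}
step 5: add edge 1-5 (w=5); MST = {0-5(w=5) 1-2(w=2) 1-5(w=5) 2-6(w=2) 3-6(w=1)}
step 6: add edge 3-7 (w=5); MST = {0-5(w=5) 1-2(w=2) 1-5(w=5) 2-6(w=2) 3-6(w=1) 3-7(w=5)}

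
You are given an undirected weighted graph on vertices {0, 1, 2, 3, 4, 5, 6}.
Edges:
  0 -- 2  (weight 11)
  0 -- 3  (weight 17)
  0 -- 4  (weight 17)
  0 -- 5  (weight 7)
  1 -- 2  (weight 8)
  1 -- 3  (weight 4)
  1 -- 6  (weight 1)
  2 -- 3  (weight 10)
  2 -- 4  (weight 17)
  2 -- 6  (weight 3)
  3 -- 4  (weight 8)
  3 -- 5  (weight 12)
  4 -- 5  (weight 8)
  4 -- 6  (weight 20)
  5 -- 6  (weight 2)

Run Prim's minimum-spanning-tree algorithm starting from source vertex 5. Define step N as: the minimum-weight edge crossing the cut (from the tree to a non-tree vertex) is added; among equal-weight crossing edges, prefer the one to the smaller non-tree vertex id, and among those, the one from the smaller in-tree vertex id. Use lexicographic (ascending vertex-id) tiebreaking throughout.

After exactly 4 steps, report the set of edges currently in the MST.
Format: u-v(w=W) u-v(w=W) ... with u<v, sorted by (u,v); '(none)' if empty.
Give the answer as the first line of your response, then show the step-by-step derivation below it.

1-3(w=4) 1-6(w=1) 2-6(w=3) 5-6(w=2)

step 1: add edge 5-6 (w=2); MST = {5-6(w=2)}
step 2: add edge 1-6 (w=1); MST = {1-6(w=1) 5-6(w=2)}
step 3: add edge 2-6 (w=3); MST = {1-6(w=1) 2-6(w=3) 5-6(w=2)}
step 4: add edge 1-3 (w=4); MST = {1-3(w=4) 1-6(w=1) 2-6(w=3) 5-6(w=2)}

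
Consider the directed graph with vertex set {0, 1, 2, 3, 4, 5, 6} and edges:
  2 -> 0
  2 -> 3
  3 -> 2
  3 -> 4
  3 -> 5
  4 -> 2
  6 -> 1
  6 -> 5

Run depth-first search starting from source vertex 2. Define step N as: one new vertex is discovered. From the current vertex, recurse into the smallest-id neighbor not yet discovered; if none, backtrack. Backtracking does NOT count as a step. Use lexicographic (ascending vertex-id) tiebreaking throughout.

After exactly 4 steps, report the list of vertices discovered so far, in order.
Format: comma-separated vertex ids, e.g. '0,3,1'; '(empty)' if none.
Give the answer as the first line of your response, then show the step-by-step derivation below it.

2,0,3,4

step 1: discover 2; path=2; order=2
step 2: discover 0; path=2>0; order=2,0
step 3: discover 3; path=2>3; order=2,0,3
step 4: discover 4; path=2>3>4; order=2,0,3,4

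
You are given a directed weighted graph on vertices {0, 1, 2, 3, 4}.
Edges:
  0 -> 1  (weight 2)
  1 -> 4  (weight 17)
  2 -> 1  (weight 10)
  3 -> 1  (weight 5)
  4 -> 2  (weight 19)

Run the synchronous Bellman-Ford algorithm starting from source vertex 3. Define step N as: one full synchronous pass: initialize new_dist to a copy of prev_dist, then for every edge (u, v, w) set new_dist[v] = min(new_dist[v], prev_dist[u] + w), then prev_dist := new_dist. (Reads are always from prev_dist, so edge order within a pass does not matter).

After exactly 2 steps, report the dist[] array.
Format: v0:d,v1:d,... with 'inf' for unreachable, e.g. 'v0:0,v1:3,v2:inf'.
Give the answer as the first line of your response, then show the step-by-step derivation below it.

v0:inf,v1:5,v2:inf,v3:0,v4:22

step 1: dist = v0:inf,v1:5,v2:inf,v3:0,v4:inf
step 2: dist = v0:inf,v1:5,v2:inf,v3:0,v4:22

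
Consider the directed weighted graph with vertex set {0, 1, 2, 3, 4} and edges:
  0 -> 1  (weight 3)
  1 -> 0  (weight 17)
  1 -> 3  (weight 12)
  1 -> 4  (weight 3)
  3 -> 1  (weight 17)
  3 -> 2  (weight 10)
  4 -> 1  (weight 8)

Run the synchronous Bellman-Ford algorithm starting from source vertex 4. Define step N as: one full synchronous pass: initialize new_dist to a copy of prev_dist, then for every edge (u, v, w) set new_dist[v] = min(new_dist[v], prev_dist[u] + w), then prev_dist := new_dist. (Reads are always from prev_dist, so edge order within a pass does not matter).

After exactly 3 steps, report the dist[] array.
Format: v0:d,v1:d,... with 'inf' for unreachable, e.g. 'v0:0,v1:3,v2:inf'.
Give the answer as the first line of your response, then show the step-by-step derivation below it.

v0:25,v1:8,v2:30,v3:20,v4:0

step 1: dist = v0:inf,v1:8,v2:inf,v3:inf,v4:0
step 2: dist = v0:25,v1:8,v2:inf,v3:20,v4:0
step 3: dist = v0:25,v1:8,v2:30,v3:20,v4:0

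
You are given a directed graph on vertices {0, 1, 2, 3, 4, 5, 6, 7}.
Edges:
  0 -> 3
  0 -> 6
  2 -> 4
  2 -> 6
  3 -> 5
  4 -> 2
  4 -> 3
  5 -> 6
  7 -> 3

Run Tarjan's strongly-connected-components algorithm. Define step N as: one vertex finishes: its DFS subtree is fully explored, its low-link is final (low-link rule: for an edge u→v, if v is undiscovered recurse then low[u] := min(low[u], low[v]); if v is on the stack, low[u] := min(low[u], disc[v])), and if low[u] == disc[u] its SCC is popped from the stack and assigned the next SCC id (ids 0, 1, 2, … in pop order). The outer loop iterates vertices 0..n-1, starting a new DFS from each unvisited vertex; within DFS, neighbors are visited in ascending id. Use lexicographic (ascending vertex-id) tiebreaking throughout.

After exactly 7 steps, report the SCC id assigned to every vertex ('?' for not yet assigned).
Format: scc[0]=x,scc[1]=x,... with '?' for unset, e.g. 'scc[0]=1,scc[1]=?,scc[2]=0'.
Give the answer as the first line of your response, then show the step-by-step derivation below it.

scc[0]=3,scc[1]=4,scc[2]=5,scc[3]=2,scc[4]=5,scc[5]=1,scc[6]=0,scc[7]=?

step 1: low=(low[0]=0,low[1]=?,low[2]=?,low[3]=1,low[4]=?,low[5]=2,low[6]=3,low[7]=?); scc=(scc[0]=?,scc[1]=?,scc[2]=?,scc[3]=?,scc[4]=?,scc[5]=?,scc[6]=0,scc[7]=?)
step 2: low=(low[0]=0,low[1]=?,low[2]=?,low[3]=1,low[4]=?,low[5]=2,low[6]=3,low[7]=?); scc=(scc[0]=?,scc[1]=?,scc[2]=?,scc[3]=?,scc[4]=?,scc[5]=1,scc[6]=0,scc[7]=?)
step 3: low=(low[0]=0,low[1]=?,low[2]=?,low[3]=1,low[4]=?,low[5]=2,low[6]=3,low[7]=?); scc=(scc[0]=?,scc[1]=?,scc[2]=?,scc[3]=2,scc[4]=?,scc[5]=1,scc[6]=0,scc[7]=?)
step 4: low=(low[0]=0,low[1]=?,low[2]=?,low[3]=1,low[4]=?,low[5]=2,low[6]=3,low[7]=?); scc=(scc[0]=3,scc[1]=?,scc[2]=?,scc[3]=2,scc[4]=?,scc[5]=1,scc[6]=0,scc[7]=?)
step 5: low=(low[0]=0,low[1]=4,low[2]=?,low[3]=1,low[4]=?,low[5]=2,low[6]=3,low[7]=?); scc=(scc[0]=3,scc[1]=4,scc[2]=?,scc[3]=2,scc[4]=?,scc[5]=1,scc[6]=0,scc[7]=?)
step 6: low=(low[0]=0,low[1]=4,low[2]=5,low[3]=1,low[4]=5,low[5]=2,low[6]=3,low[7]=?); scc=(scc[0]=3,scc[1]=4,scc[2]=?,scc[3]=2,scc[4]=?,scc[5]=1,scc[6]=0,scc[7]=?)
step 7: low=(low[0]=0,low[1]=4,low[2]=5,low[3]=1,low[4]=5,low[5]=2,low[6]=3,low[7]=?); scc=(scc[0]=3,scc[1]=4,scc[2]=5,scc[3]=2,scc[4]=5,scc[5]=1,scc[6]=0,scc[7]=?)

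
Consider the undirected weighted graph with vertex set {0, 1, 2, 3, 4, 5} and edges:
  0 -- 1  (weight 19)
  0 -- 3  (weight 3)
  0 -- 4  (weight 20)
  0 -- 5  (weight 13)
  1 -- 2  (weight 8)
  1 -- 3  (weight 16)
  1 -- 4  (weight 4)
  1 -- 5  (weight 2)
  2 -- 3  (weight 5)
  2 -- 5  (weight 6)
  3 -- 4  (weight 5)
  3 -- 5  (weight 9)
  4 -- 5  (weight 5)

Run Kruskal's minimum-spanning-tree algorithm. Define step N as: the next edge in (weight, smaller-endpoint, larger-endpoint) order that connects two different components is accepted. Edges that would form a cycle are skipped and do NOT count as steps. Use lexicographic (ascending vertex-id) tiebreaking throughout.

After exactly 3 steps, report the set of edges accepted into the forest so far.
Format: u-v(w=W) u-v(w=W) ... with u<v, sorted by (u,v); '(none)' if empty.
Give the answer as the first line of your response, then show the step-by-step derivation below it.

0-3(w=3) 1-4(w=4) 1-5(w=2)

step 1: add edge 1-5 (w=2); MST = {1-5(w=2)}
step 2: add edge 0-3 (w=3); MST = {0-3(w=3) 1-5(w=2)}
step 3: add edge 1-4 (w=4); MST = {0-3(w=3) 1-4(w=4) 1-5(w=2)}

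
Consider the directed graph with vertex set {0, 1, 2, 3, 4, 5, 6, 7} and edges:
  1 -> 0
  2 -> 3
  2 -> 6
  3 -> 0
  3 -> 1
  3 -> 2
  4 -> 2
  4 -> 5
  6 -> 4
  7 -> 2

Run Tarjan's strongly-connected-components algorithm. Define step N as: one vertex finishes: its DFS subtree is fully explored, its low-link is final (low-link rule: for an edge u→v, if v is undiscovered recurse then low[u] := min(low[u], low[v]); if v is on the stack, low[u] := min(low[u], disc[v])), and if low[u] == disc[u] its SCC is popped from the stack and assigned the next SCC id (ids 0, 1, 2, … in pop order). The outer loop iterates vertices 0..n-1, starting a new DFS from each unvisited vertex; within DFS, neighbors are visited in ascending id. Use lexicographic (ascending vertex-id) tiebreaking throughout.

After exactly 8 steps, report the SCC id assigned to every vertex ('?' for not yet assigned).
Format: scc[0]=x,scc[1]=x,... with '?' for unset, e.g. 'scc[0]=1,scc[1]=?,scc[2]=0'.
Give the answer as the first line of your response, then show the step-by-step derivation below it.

scc[0]=0,scc[1]=1,scc[2]=3,scc[3]=3,scc[4]=3,scc[5]=2,scc[6]=3,scc[7]=4

step 1: low=(low[0]=0,low[1]=?,low[2]=?,low[3]=?,low[4]=?,low[5]=?,low[6]=?,low[7]=?); scc=(scc[0]=0,scc[1]=?,scc[2]=?,scc[3]=?,scc[4]=?,scc[5]=?,scc[6]=?,scc[7]=?)
step 2: low=(low[0]=0,low[1]=1,low[2]=?,low[3]=?,low[4]=?,low[5]=?,low[6]=?,low[7]=?); scc=(scc[0]=0,scc[1]=1,scc[2]=?,scc[3]=?,scc[4]=?,scc[5]=?,scc[6]=?,scc[7]=?)
step 3: low=(low[0]=0,low[1]=1,low[2]=2,low[3]=2,low[4]=?,low[5]=?,low[6]=?,low[7]=?); scc=(scc[0]=0,scc[1]=1,scc[2]=?,scc[3]=?,scc[4]=?,scc[5]=?,scc[6]=?,scc[7]=?)
step 4: low=(low[0]=0,low[1]=1,low[2]=2,low[3]=2,low[4]=2,low[5]=6,low[6]=4,low[7]=?); scc=(scc[0]=0,scc[1]=1,scc[2]=?,scc[3]=?,scc[4]=?,scc[5]=2,scc[6]=?,scc[7]=?)
step 5: low=(low[0]=0,low[1]=1,low[2]=2,low[3]=2,low[4]=2,low[5]=6,low[6]=4,low[7]=?); scc=(scc[0]=0,scc[1]=1,scc[2]=?,scc[3]=?,scc[4]=?,scc[5]=2,scc[6]=?,scc[7]=?)
step 6: low=(low[0]=0,low[1]=1,low[2]=2,low[3]=2,low[4]=2,low[5]=6,low[6]=2,low[7]=?); scc=(scc[0]=0,scc[1]=1,scc[2]=?,scc[3]=?,scc[4]=?,scc[5]=2,scc[6]=?,scc[7]=?)
step 7: low=(low[0]=0,low[1]=1,low[2]=2,low[3]=2,low[4]=2,low[5]=6,low[6]=2,low[7]=?); scc=(scc[0]=0,scc[1]=1,scc[2]=3,scc[3]=3,scc[4]=3,scc[5]=2,scc[6]=3,scc[7]=?)
step 8: low=(low[0]=0,low[1]=1,low[2]=2,low[3]=2,low[4]=2,low[5]=6,low[6]=2,low[7]=7); scc=(scc[0]=0,scc[1]=1,scc[2]=3,scc[3]=3,scc[4]=3,scc[5]=2,scc[6]=3,scc[7]=4)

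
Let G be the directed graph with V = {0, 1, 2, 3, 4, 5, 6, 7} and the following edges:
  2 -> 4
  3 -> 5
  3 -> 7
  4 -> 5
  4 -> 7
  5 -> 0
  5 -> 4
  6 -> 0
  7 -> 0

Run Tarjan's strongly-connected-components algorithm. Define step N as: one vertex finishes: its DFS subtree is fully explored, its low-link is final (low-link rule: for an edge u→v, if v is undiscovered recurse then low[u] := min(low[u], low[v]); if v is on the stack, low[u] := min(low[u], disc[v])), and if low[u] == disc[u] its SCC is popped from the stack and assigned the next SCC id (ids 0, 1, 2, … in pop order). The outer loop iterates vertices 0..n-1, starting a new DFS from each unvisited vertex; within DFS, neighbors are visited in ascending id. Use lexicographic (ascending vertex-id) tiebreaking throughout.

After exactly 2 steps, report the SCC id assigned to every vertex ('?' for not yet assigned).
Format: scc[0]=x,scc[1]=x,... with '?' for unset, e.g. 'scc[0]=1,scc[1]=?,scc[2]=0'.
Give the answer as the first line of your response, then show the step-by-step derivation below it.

scc[0]=0,scc[1]=1,scc[2]=?,scc[3]=?,scc[4]=?,scc[5]=?,scc[6]=?,scc[7]=?

step 1: low=(low[0]=0,low[1]=?,low[2]=?,low[3]=?,low[4]=?,low[5]=?,low[6]=?,low[7]=?); scc=(scc[0]=0,scc[1]=?,scc[2]=?,scc[3]=?,scc[4]=?,scc[5]=?,scc[6]=?,scc[7]=?)
step 2: low=(low[0]=0,low[1]=1,low[2]=?,low[3]=?,low[4]=?,low[5]=?,low[6]=?,low[7]=?); scc=(scc[0]=0,scc[1]=1,scc[2]=?,scc[3]=?,scc[4]=?,scc[5]=?,scc[6]=?,scc[7]=?)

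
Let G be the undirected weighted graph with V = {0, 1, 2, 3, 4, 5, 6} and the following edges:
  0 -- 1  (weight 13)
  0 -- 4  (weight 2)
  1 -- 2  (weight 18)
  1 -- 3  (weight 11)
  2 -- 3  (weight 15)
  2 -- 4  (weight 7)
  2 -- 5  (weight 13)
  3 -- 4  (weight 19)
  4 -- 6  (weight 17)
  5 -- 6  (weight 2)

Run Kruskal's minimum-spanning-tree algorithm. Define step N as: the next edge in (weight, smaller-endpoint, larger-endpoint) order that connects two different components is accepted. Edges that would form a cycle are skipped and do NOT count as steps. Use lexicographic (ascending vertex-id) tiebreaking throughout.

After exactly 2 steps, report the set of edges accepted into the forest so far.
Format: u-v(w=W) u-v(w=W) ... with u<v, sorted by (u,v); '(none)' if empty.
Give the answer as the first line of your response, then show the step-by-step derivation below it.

0-4(w=2) 5-6(w=2)

step 1: add edge 0-4 (w=2); MST = {0-4(w=2)}
step 2: add edge 5-6 (w=2); MST = {0-4(w=2) 5-6(w=2)}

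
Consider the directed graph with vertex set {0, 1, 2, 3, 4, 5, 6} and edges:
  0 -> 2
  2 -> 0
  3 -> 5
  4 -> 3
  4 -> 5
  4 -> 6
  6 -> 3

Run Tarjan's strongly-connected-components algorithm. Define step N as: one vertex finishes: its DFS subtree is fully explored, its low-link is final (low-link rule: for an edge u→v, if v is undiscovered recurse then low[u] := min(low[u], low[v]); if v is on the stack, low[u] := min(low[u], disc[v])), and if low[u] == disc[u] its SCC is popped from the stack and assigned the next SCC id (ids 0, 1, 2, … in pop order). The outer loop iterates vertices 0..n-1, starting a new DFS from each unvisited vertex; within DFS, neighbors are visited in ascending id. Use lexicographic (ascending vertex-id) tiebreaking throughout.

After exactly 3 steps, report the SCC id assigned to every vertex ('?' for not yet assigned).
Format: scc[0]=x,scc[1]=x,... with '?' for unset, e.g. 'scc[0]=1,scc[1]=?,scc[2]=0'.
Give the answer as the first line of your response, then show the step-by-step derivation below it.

scc[0]=0,scc[1]=1,scc[2]=0,scc[3]=?,scc[4]=?,scc[5]=?,scc[6]=?

step 1: low=(low[0]=0,low[1]=?,low[2]=0,low[3]=?,low[4]=?,low[5]=?,low[6]=?); scc=(scc[0]=?,scc[1]=?,scc[2]=?,scc[3]=?,scc[4]=?,scc[5]=?,scc[6]=?)
step 2: low=(low[0]=0,low[1]=?,low[2]=0,low[3]=?,low[4]=?,low[5]=?,low[6]=?); scc=(scc[0]=0,scc[1]=?,scc[2]=0,scc[3]=?,scc[4]=?,scc[5]=?,scc[6]=?)
step 3: low=(low[0]=0,low[1]=2,low[2]=0,low[3]=?,low[4]=?,low[5]=?,low[6]=?); scc=(scc[0]=0,scc[1]=1,scc[2]=0,scc[3]=?,scc[4]=?,scc[5]=?,scc[6]=?)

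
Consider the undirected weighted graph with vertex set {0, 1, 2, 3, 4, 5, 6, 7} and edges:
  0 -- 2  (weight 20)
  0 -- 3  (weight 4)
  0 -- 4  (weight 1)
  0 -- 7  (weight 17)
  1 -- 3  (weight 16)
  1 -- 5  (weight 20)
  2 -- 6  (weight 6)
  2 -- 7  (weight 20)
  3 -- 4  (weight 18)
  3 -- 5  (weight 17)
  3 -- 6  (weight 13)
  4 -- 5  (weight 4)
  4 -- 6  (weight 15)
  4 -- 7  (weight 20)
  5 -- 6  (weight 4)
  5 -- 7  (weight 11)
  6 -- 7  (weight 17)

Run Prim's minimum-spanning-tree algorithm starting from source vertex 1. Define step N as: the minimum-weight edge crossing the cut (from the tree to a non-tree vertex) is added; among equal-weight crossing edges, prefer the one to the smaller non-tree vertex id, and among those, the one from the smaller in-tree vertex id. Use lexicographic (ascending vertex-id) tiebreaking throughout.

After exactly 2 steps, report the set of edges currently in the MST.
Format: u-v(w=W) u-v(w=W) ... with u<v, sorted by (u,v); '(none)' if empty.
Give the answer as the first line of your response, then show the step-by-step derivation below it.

0-3(w=4) 1-3(w=16)

step 1: add edge 1-3 (w=16); MST = {1-3(w=16)}
step 2: add edge 0-3 (w=4); MST = {0-3(w=4) 1-3(w=16)}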